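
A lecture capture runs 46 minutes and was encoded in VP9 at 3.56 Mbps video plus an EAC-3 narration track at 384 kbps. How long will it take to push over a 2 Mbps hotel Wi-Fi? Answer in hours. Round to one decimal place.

1.5 hours

46 min = 2760 s
Audio: 384 kbps = 0.384 Mbps.
Total bitrate: 3.944 Mbps.
File: 3.944 Mbps × 2760 s = 10885.4 Mb.
At 2 Mbps: 10885.4 / 2 = 5442.7 s ≈ 1.51 hours.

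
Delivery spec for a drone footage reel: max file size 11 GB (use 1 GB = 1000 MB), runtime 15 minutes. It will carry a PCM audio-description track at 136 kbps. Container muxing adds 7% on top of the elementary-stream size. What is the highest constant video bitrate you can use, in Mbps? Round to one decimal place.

91.2 Mbps

Budget: 11 GB = 88000.0 Mb.
Stream payload after overhead: 88000.0 / 1.07 = 82243.0 Mb.
15 min = 900 s
Total bitrate budget: 82243.0 Mb / 900 s = 91.381 Mbps.
Audio: 136 kbps = 0.136 Mbps.
Video: 91.381 − 0.136 = 91.245 Mbps.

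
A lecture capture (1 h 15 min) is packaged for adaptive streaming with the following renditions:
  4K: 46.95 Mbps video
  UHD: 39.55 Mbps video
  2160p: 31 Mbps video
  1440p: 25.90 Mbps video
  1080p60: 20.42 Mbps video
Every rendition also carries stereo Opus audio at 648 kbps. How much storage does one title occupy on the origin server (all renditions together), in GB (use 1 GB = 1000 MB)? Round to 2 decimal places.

1 h 15 min = 75 min = 4500 s
Audio: 648 kbps = 0.648 Mbps.
Sum of rendition bitrates: (46.95+0.648) + (39.55+0.648) + (31+0.648) + (25.90+0.648) + (20.42+0.648) = 167.060 Mbps.
× 4500 s = 751,770 Mb = 93,971 MB = 93.97 GB.

93.97 GB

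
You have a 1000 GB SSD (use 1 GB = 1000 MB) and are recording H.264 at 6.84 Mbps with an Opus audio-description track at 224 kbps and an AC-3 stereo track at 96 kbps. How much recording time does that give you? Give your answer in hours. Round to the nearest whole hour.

Audio total: 224 + 96 = 320 kbps = 0.320 Mbps.
Total bitrate: 6.84 + 0.320 = 7.160 Mbps.
Capacity: 1000 GB = 8,000,000 Mb.
Recording time: 8,000,000 / 7.160 = 1,117,318 s ≈ 310 hours.

310 hours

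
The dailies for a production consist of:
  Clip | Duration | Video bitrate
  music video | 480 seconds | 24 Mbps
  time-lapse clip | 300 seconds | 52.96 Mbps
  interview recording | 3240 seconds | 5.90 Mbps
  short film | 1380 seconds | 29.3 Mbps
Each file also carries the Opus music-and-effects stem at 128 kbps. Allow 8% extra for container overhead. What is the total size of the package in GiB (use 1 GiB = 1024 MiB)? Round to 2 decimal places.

Audio: 128 kbps = 0.128 Mbps.
music video: 24.128 Mbps × 480 s × 1.08 = 12508.0 Mb
time-lapse clip: 53.088 Mbps × 300 s × 1.08 = 17200.5 Mb
interview recording: 6.028 Mbps × 3240 s × 1.08 = 21093.2 Mb
short film: 29.428 Mbps × 1380 s × 1.08 = 43859.5 Mb
Total: 94661.1 Mb = 11832.6 MB.
= 11.02 GiB.

11.02 GiB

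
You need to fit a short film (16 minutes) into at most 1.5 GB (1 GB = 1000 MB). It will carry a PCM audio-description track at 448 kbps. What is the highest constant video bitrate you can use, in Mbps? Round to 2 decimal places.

Budget: 1.5 GB = 12000.0 Mb.
16 min = 960 s
Total bitrate budget: 12000.0 Mb / 960 s = 12.500 Mbps.
Audio: 448 kbps = 0.448 Mbps.
Video: 12.500 − 0.448 = 12.052 Mbps.

12.05 Mbps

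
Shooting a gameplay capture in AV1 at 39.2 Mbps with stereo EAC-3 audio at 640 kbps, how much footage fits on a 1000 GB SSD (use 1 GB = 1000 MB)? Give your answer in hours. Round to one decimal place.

Audio: 640 kbps = 0.640 Mbps.
Total bitrate: 39.2 + 0.640 = 39.840 Mbps.
Capacity: 1000 GB = 8,000,000 Mb.
Recording time: 8,000,000 / 39.840 = 200,803 s ≈ 55.8 hours.

55.8 hours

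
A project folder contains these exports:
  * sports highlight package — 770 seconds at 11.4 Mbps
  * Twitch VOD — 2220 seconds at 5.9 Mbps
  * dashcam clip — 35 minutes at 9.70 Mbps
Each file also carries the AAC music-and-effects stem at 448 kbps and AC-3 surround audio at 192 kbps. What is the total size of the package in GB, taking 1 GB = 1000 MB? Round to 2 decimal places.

5.69 GB

Audio total: 448 + 192 = 640 kbps = 0.640 Mbps.
sports highlight package: 12.040 Mbps × 770 s = 9270.8 Mb
Twitch VOD: 6.540 Mbps × 2220 s = 14518.8 Mb
dashcam clip: 10.340 Mbps × 2100 s = 21714.0 Mb
Total: 45503.6 Mb = 5687.9 MB.
= 5.688 GB.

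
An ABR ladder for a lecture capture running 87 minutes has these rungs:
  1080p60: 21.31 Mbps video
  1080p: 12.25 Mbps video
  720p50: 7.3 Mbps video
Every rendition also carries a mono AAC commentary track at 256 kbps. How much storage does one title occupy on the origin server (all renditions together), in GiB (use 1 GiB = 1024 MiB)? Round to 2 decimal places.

87 min = 5220 s
Audio: 256 kbps = 0.256 Mbps.
Sum of rendition bitrates: (21.31+0.256) + (12.25+0.256) + (7.3+0.256) = 41.628 Mbps.
× 5220 s = 217,298 Mb = 27,162 MB = 25.30 GiB.

25.30 GiB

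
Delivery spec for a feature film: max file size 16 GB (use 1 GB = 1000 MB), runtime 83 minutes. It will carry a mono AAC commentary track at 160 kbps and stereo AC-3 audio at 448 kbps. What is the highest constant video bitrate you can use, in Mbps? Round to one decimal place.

Budget: 16 GB = 128000.0 Mb.
83 min = 4980 s
Total bitrate budget: 128000.0 Mb / 4980 s = 25.703 Mbps.
Audio total: 160 + 448 = 608 kbps = 0.608 Mbps.
Video: 25.703 − 0.608 = 25.095 Mbps.

25.1 Mbps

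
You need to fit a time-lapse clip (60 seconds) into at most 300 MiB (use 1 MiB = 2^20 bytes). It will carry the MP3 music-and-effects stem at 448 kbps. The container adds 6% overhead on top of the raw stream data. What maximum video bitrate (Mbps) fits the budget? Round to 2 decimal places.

Budget: 300 MiB = 2516.6 Mb.
Stream payload after overhead: 2516.6 / 1.06 = 2374.1 Mb.
Total bitrate budget: 2374.1 Mb / 60 s = 39.569 Mbps.
Audio: 448 kbps = 0.448 Mbps.
Video: 39.569 − 0.448 = 39.121 Mbps.

39.12 Mbps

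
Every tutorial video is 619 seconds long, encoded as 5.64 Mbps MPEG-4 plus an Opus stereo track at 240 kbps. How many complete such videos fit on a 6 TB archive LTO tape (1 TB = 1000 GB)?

Audio: 240 kbps = 0.240 Mbps.
Total bitrate: 5.880 Mbps.
Per item: 5.880 Mbps × 619 s = 3,640 Mb = 455.0 MB.
Capacity: 6 TB = 48,000,000 Mb; 13187.83 items → 13187 complete.

13187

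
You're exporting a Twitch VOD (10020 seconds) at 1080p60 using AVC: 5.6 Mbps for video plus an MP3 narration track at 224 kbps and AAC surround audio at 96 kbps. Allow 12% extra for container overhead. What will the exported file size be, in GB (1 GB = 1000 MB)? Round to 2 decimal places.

Audio total: 224 + 96 = 320 kbps = 0.320 Mbps.
Total bitrate: 5.6 + 0.320 = 5.920 Mbps.
Stream data: 5.920 Mbps × 10020 s = 59318.4 Mb.
With 12% container overhead: ×1.12.
66,437 Mb ÷ 8 = 8,305 MB → 8.305 GB.

8.30 GB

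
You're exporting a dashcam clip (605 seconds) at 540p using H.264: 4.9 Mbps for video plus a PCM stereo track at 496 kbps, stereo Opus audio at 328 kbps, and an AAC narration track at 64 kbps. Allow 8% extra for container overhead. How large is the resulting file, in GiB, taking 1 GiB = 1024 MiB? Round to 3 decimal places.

0.440 GiB

Audio total: 496 + 328 + 64 = 888 kbps = 0.888 Mbps.
Total bitrate: 4.9 + 0.888 = 5.788 Mbps.
Stream data: 5.788 Mbps × 605 s = 3501.7 Mb.
With 8% container overhead: ×1.08.
3,782 Mb = 472,734,900 bytes ÷ 1,073,741,824 = 0.4403 GiB.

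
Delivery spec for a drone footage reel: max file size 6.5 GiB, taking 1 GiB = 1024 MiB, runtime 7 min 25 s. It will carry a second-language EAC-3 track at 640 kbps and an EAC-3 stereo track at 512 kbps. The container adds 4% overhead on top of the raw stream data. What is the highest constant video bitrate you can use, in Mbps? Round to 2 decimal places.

119.49 Mbps

Budget: 6.5 GiB = 55834.6 Mb.
Stream payload after overhead: 55834.6 / 1.04 = 53687.1 Mb.
7 min 25 s = 445 s
Total bitrate budget: 53687.1 Mb / 445 s = 120.645 Mbps.
Audio total: 640 + 512 = 1152 kbps = 1.152 Mbps.
Video: 120.645 − 1.152 = 119.493 Mbps.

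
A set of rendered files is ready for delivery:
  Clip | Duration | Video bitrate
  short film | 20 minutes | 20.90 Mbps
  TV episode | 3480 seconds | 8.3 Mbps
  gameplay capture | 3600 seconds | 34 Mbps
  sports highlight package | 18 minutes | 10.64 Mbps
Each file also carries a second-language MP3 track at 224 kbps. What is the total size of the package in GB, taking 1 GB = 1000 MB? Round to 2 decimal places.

23.74 GB

Audio: 224 kbps = 0.224 Mbps.
short film: 21.124 Mbps × 1200 s = 25348.8 Mb
TV episode: 8.524 Mbps × 3480 s = 29663.5 Mb
gameplay capture: 34.224 Mbps × 3600 s = 123206.4 Mb
sports highlight package: 10.864 Mbps × 1080 s = 11733.1 Mb
Total: 189951.8 Mb = 23744.0 MB.
= 23.74 GB.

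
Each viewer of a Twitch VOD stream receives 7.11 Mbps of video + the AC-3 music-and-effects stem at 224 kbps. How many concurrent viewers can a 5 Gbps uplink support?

Audio: 224 kbps = 0.224 Mbps.
Per-viewer media rate: 7.334 Mbps.
5 Gbps = 5,000 Mbps; 5,000 / 7.334 = 681.76 → 681 viewers.

681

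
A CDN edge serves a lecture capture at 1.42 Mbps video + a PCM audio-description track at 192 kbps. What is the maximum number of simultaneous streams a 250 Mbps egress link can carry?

155

Audio: 192 kbps = 0.192 Mbps.
Per-viewer media rate: 1.612 Mbps.
250 Mbps = 250.0 Mbps; 250.0 / 1.612 = 155.09 → 155 viewers.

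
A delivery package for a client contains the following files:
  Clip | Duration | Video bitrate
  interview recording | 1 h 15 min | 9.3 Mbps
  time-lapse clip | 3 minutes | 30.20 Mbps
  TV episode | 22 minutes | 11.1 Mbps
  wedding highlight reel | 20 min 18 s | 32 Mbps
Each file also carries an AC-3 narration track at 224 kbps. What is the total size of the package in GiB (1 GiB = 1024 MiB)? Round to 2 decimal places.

Audio: 224 kbps = 0.224 Mbps.
interview recording: 9.524 Mbps × 4500 s = 42858.0 Mb
time-lapse clip: 30.424 Mbps × 180 s = 5476.3 Mb
TV episode: 11.324 Mbps × 1320 s = 14947.7 Mb
wedding highlight reel: 32.224 Mbps × 1218 s = 39248.8 Mb
Total: 102530.8 Mb = 12816.4 MB.
= 11.94 GiB.

11.94 GiB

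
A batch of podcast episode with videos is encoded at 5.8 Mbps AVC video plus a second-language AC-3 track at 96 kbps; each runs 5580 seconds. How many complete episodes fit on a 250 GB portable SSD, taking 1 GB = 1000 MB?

Audio: 96 kbps = 0.096 Mbps.
Total bitrate: 5.896 Mbps.
Per item: 5.896 Mbps × 5580 s = 32,900 Mb = 4,112 MB.
Capacity: 250 GB = 2,000,000 Mb; 60.79 items → 60 complete.

60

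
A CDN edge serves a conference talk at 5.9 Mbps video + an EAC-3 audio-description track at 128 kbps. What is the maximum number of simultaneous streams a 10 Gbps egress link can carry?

Audio: 128 kbps = 0.128 Mbps.
Per-viewer media rate: 6.028 Mbps.
10 Gbps = 10,000 Mbps; 10,000 / 6.028 = 1658.93 → 1658 viewers.

1658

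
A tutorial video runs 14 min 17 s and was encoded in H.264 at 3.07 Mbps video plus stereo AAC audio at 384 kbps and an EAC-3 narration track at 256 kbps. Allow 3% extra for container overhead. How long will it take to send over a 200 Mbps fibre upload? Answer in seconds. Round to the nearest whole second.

14 min 17 s = 857 s
Audio total: 384 + 256 = 640 kbps = 0.640 Mbps.
Total bitrate: 3.710 Mbps.
File: 3.710 Mbps × 857 s = 3179.5 Mb.
With 3% container overhead: ×1.03. → 3274.9 Mb.
At 200 Mbps: 3274.9 / 200 = 16.4 s ≈ 16.4 seconds.

16 seconds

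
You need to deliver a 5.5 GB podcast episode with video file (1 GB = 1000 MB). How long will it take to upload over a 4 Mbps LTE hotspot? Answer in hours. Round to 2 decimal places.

3.06 hours

File: 5.5 GB = 44000.0 Mb.
At 4 Mbps: 44000.0 / 4 = 11000.0 s ≈ 3.06 hours.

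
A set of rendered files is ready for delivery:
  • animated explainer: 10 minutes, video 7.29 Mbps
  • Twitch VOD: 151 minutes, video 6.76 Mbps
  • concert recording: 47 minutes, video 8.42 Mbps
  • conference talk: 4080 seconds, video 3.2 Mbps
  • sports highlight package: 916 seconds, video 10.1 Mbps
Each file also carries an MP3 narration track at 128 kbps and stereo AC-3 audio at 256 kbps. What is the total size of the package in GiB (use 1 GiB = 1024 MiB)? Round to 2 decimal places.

13.78 GiB

Audio total: 128 + 256 = 384 kbps = 0.384 Mbps.
animated explainer: 7.674 Mbps × 600 s = 4604.4 Mb
Twitch VOD: 7.144 Mbps × 9060 s = 64724.6 Mb
concert recording: 8.804 Mbps × 2820 s = 24827.3 Mb
conference talk: 3.584 Mbps × 4080 s = 14622.7 Mb
sports highlight package: 10.484 Mbps × 916 s = 9603.3 Mb
Total: 118382.4 Mb = 14797.8 MB.
= 13.78 GiB.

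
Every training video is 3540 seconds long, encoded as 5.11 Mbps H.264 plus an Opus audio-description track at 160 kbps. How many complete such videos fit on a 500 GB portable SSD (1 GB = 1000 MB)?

214

Audio: 160 kbps = 0.160 Mbps.
Total bitrate: 5.270 Mbps.
Per item: 5.270 Mbps × 3540 s = 18,656 Mb = 2,332 MB.
Capacity: 500 GB = 4,000,000 Mb; 214.41 items → 214 complete.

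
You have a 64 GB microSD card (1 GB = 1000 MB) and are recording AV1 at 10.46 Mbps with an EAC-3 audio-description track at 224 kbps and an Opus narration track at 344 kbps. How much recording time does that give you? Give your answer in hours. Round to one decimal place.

12.9 hours

Audio total: 224 + 344 = 568 kbps = 0.568 Mbps.
Total bitrate: 10.46 + 0.568 = 11.028 Mbps.
Capacity: 64 GB = 512,000 Mb.
Recording time: 512,000 / 11.028 = 46,427 s ≈ 12.9 hours.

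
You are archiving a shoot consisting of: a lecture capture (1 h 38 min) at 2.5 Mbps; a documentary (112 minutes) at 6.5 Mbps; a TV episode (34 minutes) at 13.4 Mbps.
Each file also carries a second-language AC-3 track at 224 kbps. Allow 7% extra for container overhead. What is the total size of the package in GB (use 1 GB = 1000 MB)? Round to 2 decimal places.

11.90 GB

Audio: 224 kbps = 0.224 Mbps.
lecture capture: 2.724 Mbps × 5880 s × 1.07 = 17138.3 Mb
documentary: 6.724 Mbps × 6720 s × 1.07 = 48348.2 Mb
TV episode: 13.624 Mbps × 2040 s × 1.07 = 29738.5 Mb
Total: 95225.0 Mb = 11903.1 MB.
= 11.90 GB.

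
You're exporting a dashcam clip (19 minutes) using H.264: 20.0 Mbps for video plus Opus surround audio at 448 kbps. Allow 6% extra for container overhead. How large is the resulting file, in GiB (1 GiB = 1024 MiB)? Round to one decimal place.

19 min = 1140 s
Audio: 448 kbps = 0.448 Mbps.
Total bitrate: 20.0 + 0.448 = 20.448 Mbps.
Stream data: 20.448 Mbps × 1140 s = 23310.7 Mb.
With 6% container overhead: ×1.06.
24,709 Mb = 3,088,670,400 bytes ÷ 1,073,741,824 = 2.877 GiB.

2.9 GiB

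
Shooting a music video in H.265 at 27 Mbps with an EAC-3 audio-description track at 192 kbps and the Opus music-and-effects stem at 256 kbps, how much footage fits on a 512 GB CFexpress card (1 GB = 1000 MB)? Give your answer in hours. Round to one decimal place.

41.5 hours

Audio total: 192 + 256 = 448 kbps = 0.448 Mbps.
Total bitrate: 27 + 0.448 = 27.448 Mbps.
Capacity: 512 GB = 4,096,000 Mb.
Recording time: 4,096,000 / 27.448 = 149,228 s ≈ 41.5 hours.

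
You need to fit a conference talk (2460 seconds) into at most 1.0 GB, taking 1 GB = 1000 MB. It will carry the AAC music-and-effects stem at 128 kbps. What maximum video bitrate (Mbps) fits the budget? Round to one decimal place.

3.1 Mbps

Budget: 1.0 GB = 8000.0 Mb.
Total bitrate budget: 8000.0 Mb / 2460 s = 3.252 Mbps.
Audio: 128 kbps = 0.128 Mbps.
Video: 3.252 − 0.128 = 3.124 Mbps.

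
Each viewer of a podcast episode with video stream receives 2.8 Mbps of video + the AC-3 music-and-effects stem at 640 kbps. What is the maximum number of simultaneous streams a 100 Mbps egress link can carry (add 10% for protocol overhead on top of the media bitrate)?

Audio: 640 kbps = 0.640 Mbps.
Per-viewer media rate: 3.440 Mbps.
On the wire with 10% overhead: 3.784 Mbps.
100 Mbps = 100.0 Mbps; 100.0 / 3.784 = 26.43 → 26 viewers.

26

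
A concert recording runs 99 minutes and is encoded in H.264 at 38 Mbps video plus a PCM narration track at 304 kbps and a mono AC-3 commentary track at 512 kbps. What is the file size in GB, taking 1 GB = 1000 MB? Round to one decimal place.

99 min = 5940 s
Audio total: 304 + 512 = 816 kbps = 0.816 Mbps.
Total bitrate: 38 + 0.816 = 38.816 Mbps.
Stream data: 38.816 Mbps × 5940 s = 230567.0 Mb.
230,567 Mb ÷ 8 = 28,821 MB → 28.82 GB.

28.8 GB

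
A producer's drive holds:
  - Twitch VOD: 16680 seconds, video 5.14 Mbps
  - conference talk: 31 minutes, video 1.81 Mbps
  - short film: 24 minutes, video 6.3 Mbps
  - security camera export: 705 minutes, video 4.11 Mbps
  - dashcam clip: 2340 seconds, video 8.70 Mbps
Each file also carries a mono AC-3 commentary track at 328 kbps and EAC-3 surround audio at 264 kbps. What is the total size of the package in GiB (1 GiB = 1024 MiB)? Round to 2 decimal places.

Audio total: 328 + 264 = 592 kbps = 0.592 Mbps.
Twitch VOD: 5.732 Mbps × 16680 s = 95609.8 Mb
conference talk: 2.402 Mbps × 1860 s = 4467.7 Mb
short film: 6.892 Mbps × 1440 s = 9924.5 Mb
security camera export: 4.702 Mbps × 42300 s = 198894.6 Mb
dashcam clip: 9.292 Mbps × 2340 s = 21743.3 Mb
Total: 330639.8 Mb = 41330.0 MB.
= 38.49 GiB.

38.49 GiB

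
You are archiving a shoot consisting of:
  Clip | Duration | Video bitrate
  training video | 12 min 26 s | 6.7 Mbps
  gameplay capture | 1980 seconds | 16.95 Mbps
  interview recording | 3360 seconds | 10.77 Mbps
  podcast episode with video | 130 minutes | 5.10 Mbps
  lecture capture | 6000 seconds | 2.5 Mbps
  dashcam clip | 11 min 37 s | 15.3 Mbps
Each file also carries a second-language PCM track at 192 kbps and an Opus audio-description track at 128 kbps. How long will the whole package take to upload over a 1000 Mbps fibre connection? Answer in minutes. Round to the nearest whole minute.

Audio total: 192 + 128 = 320 kbps = 0.320 Mbps.
training video: 7.020 Mbps × 746 s = 5236.9 Mb
gameplay capture: 17.270 Mbps × 1980 s = 34194.6 Mb
interview recording: 11.090 Mbps × 3360 s = 37262.4 Mb
podcast episode with video: 5.420 Mbps × 7800 s = 42276.0 Mb
lecture capture: 2.820 Mbps × 6000 s = 16920.0 Mb
dashcam clip: 15.620 Mbps × 697 s = 10887.1 Mb
Total: 146777.1 Mb = 18347.1 MB.
At 1000 Mbps: 146777.1 / 1000 = 147 s ≈ 2.45 minutes.

2 minutes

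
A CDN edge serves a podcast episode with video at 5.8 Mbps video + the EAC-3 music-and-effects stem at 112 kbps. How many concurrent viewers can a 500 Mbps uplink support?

84

Audio: 112 kbps = 0.112 Mbps.
Per-viewer media rate: 5.912 Mbps.
500 Mbps = 500.0 Mbps; 500.0 / 5.912 = 84.57 → 84 viewers.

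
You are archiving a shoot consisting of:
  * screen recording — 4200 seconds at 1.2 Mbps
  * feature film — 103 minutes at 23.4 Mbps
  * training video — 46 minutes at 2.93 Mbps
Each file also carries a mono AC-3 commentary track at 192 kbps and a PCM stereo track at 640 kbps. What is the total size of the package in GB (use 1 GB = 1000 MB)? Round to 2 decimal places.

21.08 GB

Audio total: 192 + 640 = 832 kbps = 0.832 Mbps.
screen recording: 2.032 Mbps × 4200 s = 8534.4 Mb
feature film: 24.232 Mbps × 6180 s = 149753.8 Mb
training video: 3.762 Mbps × 2760 s = 10383.1 Mb
Total: 168671.3 Mb = 21083.9 MB.
= 21.08 GB.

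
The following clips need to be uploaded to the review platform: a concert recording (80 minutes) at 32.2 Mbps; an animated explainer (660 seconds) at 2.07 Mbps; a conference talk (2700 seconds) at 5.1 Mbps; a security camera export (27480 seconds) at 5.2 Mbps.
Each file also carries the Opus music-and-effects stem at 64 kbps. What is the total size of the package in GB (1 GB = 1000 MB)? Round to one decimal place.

Audio: 64 kbps = 0.064 Mbps.
concert recording: 32.264 Mbps × 4800 s = 154867.2 Mb
animated explainer: 2.134 Mbps × 660 s = 1408.4 Mb
conference talk: 5.164 Mbps × 2700 s = 13942.8 Mb
security camera export: 5.264 Mbps × 27480 s = 144654.7 Mb
Total: 314873.2 Mb = 39359.1 MB.
= 39.36 GB.

39.4 GB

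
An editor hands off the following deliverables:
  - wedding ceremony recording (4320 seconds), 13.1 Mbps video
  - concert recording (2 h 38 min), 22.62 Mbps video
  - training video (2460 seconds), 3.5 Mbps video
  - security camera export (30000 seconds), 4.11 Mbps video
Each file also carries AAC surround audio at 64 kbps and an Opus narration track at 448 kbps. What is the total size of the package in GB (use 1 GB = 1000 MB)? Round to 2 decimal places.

Audio total: 64 + 448 = 512 kbps = 0.512 Mbps.
wedding ceremony recording: 13.612 Mbps × 4320 s = 58803.8 Mb
concert recording: 23.132 Mbps × 9480 s = 219291.4 Mb
training video: 4.012 Mbps × 2460 s = 9869.5 Mb
security camera export: 4.622 Mbps × 30000 s = 138660.0 Mb
Total: 426624.7 Mb = 53328.1 MB.
= 53.33 GB.

53.33 GB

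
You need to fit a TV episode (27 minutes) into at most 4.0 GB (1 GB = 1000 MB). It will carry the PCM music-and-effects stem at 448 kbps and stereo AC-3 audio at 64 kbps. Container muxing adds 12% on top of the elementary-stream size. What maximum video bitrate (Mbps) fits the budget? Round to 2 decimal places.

17.12 Mbps

Budget: 4.0 GB = 32000.0 Mb.
Stream payload after overhead: 32000.0 / 1.12 = 28571.4 Mb.
27 min = 1620 s
Total bitrate budget: 28571.4 Mb / 1620 s = 17.637 Mbps.
Audio total: 448 + 64 = 512 kbps = 0.512 Mbps.
Video: 17.637 − 0.512 = 17.125 Mbps.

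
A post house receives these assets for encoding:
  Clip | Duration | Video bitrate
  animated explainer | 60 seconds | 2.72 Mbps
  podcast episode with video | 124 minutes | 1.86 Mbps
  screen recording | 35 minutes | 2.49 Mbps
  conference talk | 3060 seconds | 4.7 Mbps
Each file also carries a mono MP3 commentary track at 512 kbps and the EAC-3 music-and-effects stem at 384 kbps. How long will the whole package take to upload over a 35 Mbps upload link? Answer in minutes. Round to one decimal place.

21.4 minutes

Audio total: 512 + 384 = 896 kbps = 0.896 Mbps.
animated explainer: 3.616 Mbps × 60 s = 217.0 Mb
podcast episode with video: 2.756 Mbps × 7440 s = 20504.6 Mb
screen recording: 3.386 Mbps × 2100 s = 7110.6 Mb
conference talk: 5.596 Mbps × 3060 s = 17123.8 Mb
Total: 44956.0 Mb = 5619.5 MB.
At 35 Mbps: 44956.0 / 35 = 1284 s ≈ 21.4 minutes.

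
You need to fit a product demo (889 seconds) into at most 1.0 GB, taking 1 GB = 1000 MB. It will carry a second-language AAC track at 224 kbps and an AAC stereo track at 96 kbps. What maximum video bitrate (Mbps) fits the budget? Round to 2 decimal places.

8.68 Mbps

Budget: 1.0 GB = 8000.0 Mb.
Total bitrate budget: 8000.0 Mb / 889 s = 8.999 Mbps.
Audio total: 224 + 96 = 320 kbps = 0.320 Mbps.
Video: 8.999 − 0.320 = 8.679 Mbps.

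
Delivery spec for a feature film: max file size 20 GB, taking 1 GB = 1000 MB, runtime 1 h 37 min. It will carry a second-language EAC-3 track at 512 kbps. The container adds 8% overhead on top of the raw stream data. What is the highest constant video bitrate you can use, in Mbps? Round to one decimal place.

Budget: 20 GB = 160000.0 Mb.
Stream payload after overhead: 160000.0 / 1.08 = 148148.1 Mb.
1 h 37 min = 97 min = 5820 s
Total bitrate budget: 148148.1 Mb / 5820 s = 25.455 Mbps.
Audio: 512 kbps = 0.512 Mbps.
Video: 25.455 − 0.512 = 24.943 Mbps.

24.9 Mbps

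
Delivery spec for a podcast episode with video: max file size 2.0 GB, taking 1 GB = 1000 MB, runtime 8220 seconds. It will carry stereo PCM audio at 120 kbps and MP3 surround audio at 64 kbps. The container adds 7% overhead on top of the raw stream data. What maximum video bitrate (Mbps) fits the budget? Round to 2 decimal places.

Budget: 2.0 GB = 16000.0 Mb.
Stream payload after overhead: 16000.0 / 1.07 = 14953.3 Mb.
Total bitrate budget: 14953.3 Mb / 8220 s = 1.819 Mbps.
Audio total: 120 + 64 = 184 kbps = 0.184 Mbps.
Video: 1.819 − 0.184 = 1.635 Mbps.

1.64 Mbps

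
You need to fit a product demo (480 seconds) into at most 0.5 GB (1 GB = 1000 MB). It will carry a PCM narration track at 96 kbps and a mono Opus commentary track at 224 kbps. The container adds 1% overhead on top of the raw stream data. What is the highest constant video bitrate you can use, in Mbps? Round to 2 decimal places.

7.93 Mbps

Budget: 0.5 GB = 4000.0 Mb.
Stream payload after overhead: 4000.0 / 1.01 = 3960.4 Mb.
Total bitrate budget: 3960.4 Mb / 480 s = 8.251 Mbps.
Audio total: 96 + 224 = 320 kbps = 0.320 Mbps.
Video: 8.251 − 0.320 = 7.931 Mbps.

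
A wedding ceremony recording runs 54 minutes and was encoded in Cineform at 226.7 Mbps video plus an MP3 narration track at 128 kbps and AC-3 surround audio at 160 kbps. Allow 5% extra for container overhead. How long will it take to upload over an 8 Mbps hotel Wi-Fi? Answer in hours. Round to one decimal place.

54 min = 3240 s
Audio total: 128 + 160 = 288 kbps = 0.288 Mbps.
Total bitrate: 226.988 Mbps.
File: 226.988 Mbps × 3240 s = 735441.1 Mb.
With 5% container overhead: ×1.05. → 772213.2 Mb.
At 8 Mbps: 772213.2 / 8 = 96526.6 s ≈ 26.8 hours.

26.8 hours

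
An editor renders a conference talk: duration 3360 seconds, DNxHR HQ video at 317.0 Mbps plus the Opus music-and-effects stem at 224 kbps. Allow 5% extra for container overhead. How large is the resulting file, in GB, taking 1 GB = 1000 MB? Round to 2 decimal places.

139.90 GB

Audio: 224 kbps = 0.224 Mbps.
Total bitrate: 317.0 + 0.224 = 317.224 Mbps.
Stream data: 317.224 Mbps × 3360 s = 1065872.6 Mb.
With 5% container overhead: ×1.05.
1,119,166 Mb ÷ 8 = 139,896 MB → 139.9 GB.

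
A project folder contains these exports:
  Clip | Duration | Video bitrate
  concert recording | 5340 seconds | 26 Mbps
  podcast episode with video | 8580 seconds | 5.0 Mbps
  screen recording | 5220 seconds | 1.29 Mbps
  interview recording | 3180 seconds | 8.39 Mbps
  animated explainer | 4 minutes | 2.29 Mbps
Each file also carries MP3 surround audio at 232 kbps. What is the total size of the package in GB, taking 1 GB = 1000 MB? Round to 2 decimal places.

Audio: 232 kbps = 0.232 Mbps.
concert recording: 26.232 Mbps × 5340 s = 140078.9 Mb
podcast episode with video: 5.232 Mbps × 8580 s = 44890.6 Mb
screen recording: 1.522 Mbps × 5220 s = 7944.8 Mb
interview recording: 8.622 Mbps × 3180 s = 27418.0 Mb
animated explainer: 2.522 Mbps × 240 s = 605.3 Mb
Total: 220937.5 Mb = 27617.2 MB.
= 27.62 GB.

27.62 GB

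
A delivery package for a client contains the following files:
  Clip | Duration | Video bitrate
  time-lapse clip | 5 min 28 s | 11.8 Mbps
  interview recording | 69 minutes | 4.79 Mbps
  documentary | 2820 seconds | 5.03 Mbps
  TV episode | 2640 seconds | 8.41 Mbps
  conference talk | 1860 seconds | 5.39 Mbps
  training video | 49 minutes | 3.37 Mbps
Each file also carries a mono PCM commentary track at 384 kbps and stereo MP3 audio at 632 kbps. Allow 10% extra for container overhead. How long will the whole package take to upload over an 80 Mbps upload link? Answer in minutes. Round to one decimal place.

Audio total: 384 + 632 = 1016 kbps = 1.016 Mbps.
time-lapse clip: 12.816 Mbps × 328 s × 1.10 = 4624.0 Mb
interview recording: 5.806 Mbps × 4140 s × 1.10 = 26440.5 Mb
documentary: 6.046 Mbps × 2820 s × 1.10 = 18754.7 Mb
TV episode: 9.426 Mbps × 2640 s × 1.10 = 27373.1 Mb
conference talk: 6.406 Mbps × 1860 s × 1.10 = 13106.7 Mb
training video: 4.386 Mbps × 2940 s × 1.10 = 14184.3 Mb
Total: 104483.3 Mb = 13060.4 MB.
At 80 Mbps: 104483.3 / 80 = 1306 s ≈ 21.8 minutes.

21.8 minutes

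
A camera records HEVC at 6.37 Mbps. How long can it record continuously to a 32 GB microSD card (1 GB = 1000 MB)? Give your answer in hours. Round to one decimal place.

11.2 hours

Capacity: 32 GB = 256,000 Mb.
Recording time: 256,000 / 6.370 = 40,188 s ≈ 11.2 hours.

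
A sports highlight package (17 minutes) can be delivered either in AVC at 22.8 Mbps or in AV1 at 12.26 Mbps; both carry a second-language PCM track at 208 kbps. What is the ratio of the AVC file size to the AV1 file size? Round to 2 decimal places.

1.85

17 min = 1020 s
Audio: 208 kbps = 0.208 Mbps.
AVC: 23.008 Mbps × 1020 s = 23468.2 Mb = 2.934 GB.
AV1: 12.468 Mbps × 1020 s = 12717.4 Mb = 1.590 GB.
Ratio: 2.934 / 1.590 = 1.845.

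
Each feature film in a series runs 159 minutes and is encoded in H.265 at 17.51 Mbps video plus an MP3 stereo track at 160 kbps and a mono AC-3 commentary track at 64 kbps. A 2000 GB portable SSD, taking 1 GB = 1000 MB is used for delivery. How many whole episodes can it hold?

159 min = 9540 s
Audio total: 160 + 64 = 224 kbps = 0.224 Mbps.
Total bitrate: 17.734 Mbps.
Per item: 17.734 Mbps × 9540 s = 169,182 Mb = 21,148 MB.
Capacity: 2000 GB = 16,000,000 Mb; 94.57 items → 94 complete.

94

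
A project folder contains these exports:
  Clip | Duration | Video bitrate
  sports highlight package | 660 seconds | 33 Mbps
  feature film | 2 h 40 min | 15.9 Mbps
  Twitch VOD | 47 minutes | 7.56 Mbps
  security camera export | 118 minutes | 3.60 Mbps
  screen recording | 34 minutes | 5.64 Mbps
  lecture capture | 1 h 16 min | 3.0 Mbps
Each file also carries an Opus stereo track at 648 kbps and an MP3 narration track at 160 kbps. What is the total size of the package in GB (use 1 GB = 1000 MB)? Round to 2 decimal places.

Audio total: 648 + 160 = 808 kbps = 0.808 Mbps.
sports highlight package: 33.808 Mbps × 660 s = 22313.3 Mb
feature film: 16.708 Mbps × 9600 s = 160396.8 Mb
Twitch VOD: 8.368 Mbps × 2820 s = 23597.8 Mb
security camera export: 4.408 Mbps × 7080 s = 31208.6 Mb
screen recording: 6.448 Mbps × 2040 s = 13153.9 Mb
lecture capture: 3.808 Mbps × 4560 s = 17364.5 Mb
Total: 268034.9 Mb = 33504.4 MB.
= 33.50 GB.

33.50 GB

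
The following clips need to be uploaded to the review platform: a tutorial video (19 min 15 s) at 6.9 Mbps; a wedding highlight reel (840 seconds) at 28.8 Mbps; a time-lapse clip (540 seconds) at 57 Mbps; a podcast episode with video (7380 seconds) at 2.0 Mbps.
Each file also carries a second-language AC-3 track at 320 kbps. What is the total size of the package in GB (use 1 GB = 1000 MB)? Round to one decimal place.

Audio: 320 kbps = 0.320 Mbps.
tutorial video: 7.220 Mbps × 1155 s = 8339.1 Mb
wedding highlight reel: 29.120 Mbps × 840 s = 24460.8 Mb
time-lapse clip: 57.320 Mbps × 540 s = 30952.8 Mb
podcast episode with video: 2.320 Mbps × 7380 s = 17121.6 Mb
Total: 80874.3 Mb = 10109.3 MB.
= 10.11 GB.

10.1 GB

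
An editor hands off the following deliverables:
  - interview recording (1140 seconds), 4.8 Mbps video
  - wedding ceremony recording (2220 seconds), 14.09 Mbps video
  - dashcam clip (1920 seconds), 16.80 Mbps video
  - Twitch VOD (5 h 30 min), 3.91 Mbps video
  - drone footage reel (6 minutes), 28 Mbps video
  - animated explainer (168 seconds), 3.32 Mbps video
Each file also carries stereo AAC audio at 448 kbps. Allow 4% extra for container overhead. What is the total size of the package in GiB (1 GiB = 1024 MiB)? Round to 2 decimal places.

Audio: 448 kbps = 0.448 Mbps.
interview recording: 5.248 Mbps × 1140 s × 1.04 = 6222.0 Mb
wedding ceremony recording: 14.538 Mbps × 2220 s × 1.04 = 33565.3 Mb
dashcam clip: 17.248 Mbps × 1920 s × 1.04 = 34440.8 Mb
Twitch VOD: 4.358 Mbps × 19800 s × 1.04 = 89739.9 Mb
drone footage reel: 28.448 Mbps × 360 s × 1.04 = 10650.9 Mb
animated explainer: 3.768 Mbps × 168 s × 1.04 = 658.3 Mb
Total: 175277.4 Mb = 21909.7 MB.
= 20.40 GiB.

20.40 GiB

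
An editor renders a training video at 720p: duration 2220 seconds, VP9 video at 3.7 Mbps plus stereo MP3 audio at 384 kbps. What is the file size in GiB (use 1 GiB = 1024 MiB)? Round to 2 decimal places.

Audio: 384 kbps = 0.384 Mbps.
Total bitrate: 3.7 + 0.384 = 4.084 Mbps.
Stream data: 4.084 Mbps × 2220 s = 9066.5 Mb.
9,066 Mb = 1,133,310,000 bytes ÷ 1,073,741,824 = 1.055 GiB.

1.06 GiB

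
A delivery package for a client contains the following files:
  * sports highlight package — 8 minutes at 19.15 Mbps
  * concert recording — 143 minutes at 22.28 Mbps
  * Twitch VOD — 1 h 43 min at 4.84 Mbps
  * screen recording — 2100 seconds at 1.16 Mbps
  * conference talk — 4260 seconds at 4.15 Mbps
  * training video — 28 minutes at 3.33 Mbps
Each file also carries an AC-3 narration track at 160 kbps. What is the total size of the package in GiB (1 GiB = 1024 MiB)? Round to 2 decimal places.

Audio: 160 kbps = 0.160 Mbps.
sports highlight package: 19.310 Mbps × 480 s = 9268.8 Mb
concert recording: 22.440 Mbps × 8580 s = 192535.2 Mb
Twitch VOD: 5.000 Mbps × 6180 s = 30900.0 Mb
screen recording: 1.320 Mbps × 2100 s = 2772.0 Mb
conference talk: 4.310 Mbps × 4260 s = 18360.6 Mb
training video: 3.490 Mbps × 1680 s = 5863.2 Mb
Total: 259699.8 Mb = 32462.5 MB.
= 30.23 GiB.

30.23 GiB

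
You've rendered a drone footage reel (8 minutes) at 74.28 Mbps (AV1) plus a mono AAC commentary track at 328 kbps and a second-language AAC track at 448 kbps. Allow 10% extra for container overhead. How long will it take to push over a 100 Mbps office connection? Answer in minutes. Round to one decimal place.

8 min = 480 s
Audio total: 328 + 448 = 776 kbps = 0.776 Mbps.
Total bitrate: 75.056 Mbps.
File: 75.056 Mbps × 480 s = 36026.9 Mb.
With 10% container overhead: ×1.10. → 39629.6 Mb.
At 100 Mbps: 39629.6 / 100 = 396.3 s ≈ 6.6 minutes.

6.6 minutes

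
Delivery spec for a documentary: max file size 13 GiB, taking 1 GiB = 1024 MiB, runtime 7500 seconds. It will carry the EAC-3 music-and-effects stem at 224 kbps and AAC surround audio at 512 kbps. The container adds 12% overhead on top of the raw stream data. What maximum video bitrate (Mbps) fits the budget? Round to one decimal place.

12.6 Mbps

Budget: 13 GiB = 111669.1 Mb.
Stream payload after overhead: 111669.1 / 1.12 = 99704.6 Mb.
Total bitrate budget: 99704.6 Mb / 7500 s = 13.294 Mbps.
Audio total: 224 + 512 = 736 kbps = 0.736 Mbps.
Video: 13.294 − 0.736 = 12.558 Mbps.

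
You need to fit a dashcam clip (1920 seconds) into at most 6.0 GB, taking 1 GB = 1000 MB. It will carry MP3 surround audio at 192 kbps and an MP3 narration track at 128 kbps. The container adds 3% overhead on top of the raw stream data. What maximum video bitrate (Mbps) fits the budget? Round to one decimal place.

Budget: 6.0 GB = 48000.0 Mb.
Stream payload after overhead: 48000.0 / 1.03 = 46601.9 Mb.
Total bitrate budget: 46601.9 Mb / 1920 s = 24.272 Mbps.
Audio total: 192 + 128 = 320 kbps = 0.320 Mbps.
Video: 24.272 − 0.320 = 23.952 Mbps.

24.0 Mbps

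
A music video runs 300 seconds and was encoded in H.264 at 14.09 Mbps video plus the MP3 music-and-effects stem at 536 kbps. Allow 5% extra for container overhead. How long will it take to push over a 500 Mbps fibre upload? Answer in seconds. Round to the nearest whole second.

9 seconds

Audio: 536 kbps = 0.536 Mbps.
Total bitrate: 14.626 Mbps.
File: 14.626 Mbps × 300 s = 4387.8 Mb.
With 5% container overhead: ×1.05. → 4607.2 Mb.
At 500 Mbps: 4607.2 / 500 = 9.2 s ≈ 9.21 seconds.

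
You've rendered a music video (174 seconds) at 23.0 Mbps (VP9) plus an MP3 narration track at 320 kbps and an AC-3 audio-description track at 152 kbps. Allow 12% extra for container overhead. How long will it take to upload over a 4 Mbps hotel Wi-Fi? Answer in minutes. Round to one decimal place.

Audio total: 320 + 152 = 472 kbps = 0.472 Mbps.
Total bitrate: 23.472 Mbps.
File: 23.472 Mbps × 174 s = 4084.1 Mb.
With 12% container overhead: ×1.12. → 4574.2 Mb.
At 4 Mbps: 4574.2 / 4 = 1143.6 s ≈ 19.1 minutes.

19.1 minutes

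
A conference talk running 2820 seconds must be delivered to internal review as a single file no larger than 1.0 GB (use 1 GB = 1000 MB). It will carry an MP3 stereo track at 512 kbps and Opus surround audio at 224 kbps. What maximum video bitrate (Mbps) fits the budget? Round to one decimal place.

2.1 Mbps

Budget: 1.0 GB = 8000.0 Mb.
Total bitrate budget: 8000.0 Mb / 2820 s = 2.837 Mbps.
Audio total: 512 + 224 = 736 kbps = 0.736 Mbps.
Video: 2.837 − 0.736 = 2.101 Mbps.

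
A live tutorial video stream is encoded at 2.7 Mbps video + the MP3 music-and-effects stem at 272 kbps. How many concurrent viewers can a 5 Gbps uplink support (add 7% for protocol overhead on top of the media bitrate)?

1572

Audio: 272 kbps = 0.272 Mbps.
Per-viewer media rate: 2.972 Mbps.
On the wire with 7% overhead: 3.180 Mbps.
5 Gbps = 5,000 Mbps; 5,000 / 3.180 = 1572.31 → 1572 viewers.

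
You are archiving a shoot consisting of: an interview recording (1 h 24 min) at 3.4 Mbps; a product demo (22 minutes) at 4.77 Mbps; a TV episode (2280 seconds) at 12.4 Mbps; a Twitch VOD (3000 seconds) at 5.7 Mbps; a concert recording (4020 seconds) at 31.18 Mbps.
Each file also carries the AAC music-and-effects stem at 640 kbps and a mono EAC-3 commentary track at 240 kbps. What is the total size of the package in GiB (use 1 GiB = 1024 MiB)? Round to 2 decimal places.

24.21 GiB

Audio total: 640 + 240 = 880 kbps = 0.880 Mbps.
interview recording: 4.280 Mbps × 5040 s = 21571.2 Mb
product demo: 5.650 Mbps × 1320 s = 7458.0 Mb
TV episode: 13.280 Mbps × 2280 s = 30278.4 Mb
Twitch VOD: 6.580 Mbps × 3000 s = 19740.0 Mb
concert recording: 32.060 Mbps × 4020 s = 128881.2 Mb
Total: 207928.8 Mb = 25991.1 MB.
= 24.21 GiB.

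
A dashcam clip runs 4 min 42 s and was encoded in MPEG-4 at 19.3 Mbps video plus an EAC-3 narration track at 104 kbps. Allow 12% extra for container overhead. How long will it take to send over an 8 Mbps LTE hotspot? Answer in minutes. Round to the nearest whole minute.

13 minutes

4 min 42 s = 282 s
Audio: 104 kbps = 0.104 Mbps.
Total bitrate: 19.404 Mbps.
File: 19.404 Mbps × 282 s = 5471.9 Mb.
With 12% container overhead: ×1.12. → 6128.6 Mb.
At 8 Mbps: 6128.6 / 8 = 766.1 s ≈ 12.8 minutes.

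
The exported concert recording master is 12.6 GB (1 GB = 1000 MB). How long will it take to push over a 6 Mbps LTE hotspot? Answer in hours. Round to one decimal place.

File: 12.6 GB = 100800.0 Mb.
At 6 Mbps: 100800.0 / 6 = 16800.0 s ≈ 4.67 hours.

4.7 hours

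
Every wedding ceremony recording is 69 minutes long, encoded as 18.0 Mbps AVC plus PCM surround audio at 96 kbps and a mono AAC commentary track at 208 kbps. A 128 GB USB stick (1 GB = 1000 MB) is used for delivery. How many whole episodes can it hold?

69 min = 4140 s
Audio total: 96 + 208 = 304 kbps = 0.304 Mbps.
Total bitrate: 18.304 Mbps.
Per item: 18.304 Mbps × 4140 s = 75,779 Mb = 9,472 MB.
Capacity: 128 GB = 1,024,000 Mb; 13.51 items → 13 complete.

13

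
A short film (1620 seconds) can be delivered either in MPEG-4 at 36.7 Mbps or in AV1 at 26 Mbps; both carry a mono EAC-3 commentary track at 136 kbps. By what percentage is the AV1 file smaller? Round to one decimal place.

Audio: 136 kbps = 0.136 Mbps.
MPEG-4: 36.836 Mbps × 1620 s = 59674.3 Mb = 6.947 GiB.
AV1: 26.136 Mbps × 1620 s = 42340.3 Mb = 4.929 GiB.
Reduction: (1 − 4.929/6.947) × 100 = 29.05%.

29.0%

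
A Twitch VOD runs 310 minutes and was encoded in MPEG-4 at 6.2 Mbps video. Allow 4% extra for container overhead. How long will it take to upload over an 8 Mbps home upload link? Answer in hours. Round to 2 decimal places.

4.16 hours

310 min = 18600 s
File: 6.200 Mbps × 18600 s = 115320.0 Mb.
With 4% container overhead: ×1.04. → 119932.8 Mb.
At 8 Mbps: 119932.8 / 8 = 14991.6 s ≈ 4.16 hours.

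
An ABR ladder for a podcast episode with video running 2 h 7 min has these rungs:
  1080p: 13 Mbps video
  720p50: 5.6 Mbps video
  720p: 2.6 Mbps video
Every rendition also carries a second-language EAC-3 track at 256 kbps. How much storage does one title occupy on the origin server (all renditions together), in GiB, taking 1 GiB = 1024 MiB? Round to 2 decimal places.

2 h 7 min = 127 min = 7620 s
Audio: 256 kbps = 0.256 Mbps.
Sum of rendition bitrates: (13+0.256) + (5.6+0.256) + (2.6+0.256) = 21.968 Mbps.
× 7620 s = 167,396 Mb = 20,925 MB = 19.49 GiB.

19.49 GiB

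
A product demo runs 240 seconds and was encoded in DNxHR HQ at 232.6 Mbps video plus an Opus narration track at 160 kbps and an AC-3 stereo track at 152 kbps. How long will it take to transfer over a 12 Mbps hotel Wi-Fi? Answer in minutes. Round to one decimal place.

77.6 minutes

Audio total: 160 + 152 = 312 kbps = 0.312 Mbps.
Total bitrate: 232.912 Mbps.
File: 232.912 Mbps × 240 s = 55898.9 Mb.
At 12 Mbps: 55898.9 / 12 = 4658.2 s ≈ 77.6 minutes.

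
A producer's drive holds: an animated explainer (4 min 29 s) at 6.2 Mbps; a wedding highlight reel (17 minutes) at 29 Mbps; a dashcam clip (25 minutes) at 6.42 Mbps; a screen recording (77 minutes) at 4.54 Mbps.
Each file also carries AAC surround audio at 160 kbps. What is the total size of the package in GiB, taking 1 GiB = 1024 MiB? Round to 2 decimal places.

7.34 GiB

Audio: 160 kbps = 0.160 Mbps.
animated explainer: 6.360 Mbps × 269 s = 1710.8 Mb
wedding highlight reel: 29.160 Mbps × 1020 s = 29743.2 Mb
dashcam clip: 6.580 Mbps × 1500 s = 9870.0 Mb
screen recording: 4.700 Mbps × 4620 s = 21714.0 Mb
Total: 63038.0 Mb = 7879.8 MB.
= 7.339 GiB.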